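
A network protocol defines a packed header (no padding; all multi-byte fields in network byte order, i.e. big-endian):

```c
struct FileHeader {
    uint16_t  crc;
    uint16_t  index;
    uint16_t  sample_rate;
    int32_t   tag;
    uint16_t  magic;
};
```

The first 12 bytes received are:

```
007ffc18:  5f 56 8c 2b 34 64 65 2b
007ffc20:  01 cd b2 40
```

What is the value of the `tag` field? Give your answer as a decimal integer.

1697317325

`tag` follows `crc` (2 B), `index` (2 B), `sample_rate` (2 B), so it starts at offset 2 + 2 + 2 = 6 and occupies 4 bytes.
Bytes at offsets 6..9: 65 2B 01 CD.
Big-endian stores the most-significant byte at the lowest address.
The bytes are already most-significant first: 0x652B01CD.
0x652B01CD = 1697317325.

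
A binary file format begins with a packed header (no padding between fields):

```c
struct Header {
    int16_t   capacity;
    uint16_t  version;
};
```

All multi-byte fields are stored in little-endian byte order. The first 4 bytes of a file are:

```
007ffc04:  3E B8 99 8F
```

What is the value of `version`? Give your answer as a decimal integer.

36761

`version` follows `capacity` (2 bytes), so it starts at byte offset 2 and occupies 2 bytes.
Bytes at offsets 2..3: 99 8F.
Little-endian stores the least-significant byte at the lowest address.
Reassemble most-significant byte first: 8F 99 → 0x8F99.
0x8F99 = 36761.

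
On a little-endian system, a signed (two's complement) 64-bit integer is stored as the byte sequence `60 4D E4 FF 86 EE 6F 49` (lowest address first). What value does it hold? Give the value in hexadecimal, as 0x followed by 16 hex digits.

0x496FEE86FFE44D60

Little-endian stores the least-significant byte at the lowest address.
Reassemble most-significant byte first: 49 6F EE 86 FF E4 4D 60 → 0x496FEE86FFE44D60.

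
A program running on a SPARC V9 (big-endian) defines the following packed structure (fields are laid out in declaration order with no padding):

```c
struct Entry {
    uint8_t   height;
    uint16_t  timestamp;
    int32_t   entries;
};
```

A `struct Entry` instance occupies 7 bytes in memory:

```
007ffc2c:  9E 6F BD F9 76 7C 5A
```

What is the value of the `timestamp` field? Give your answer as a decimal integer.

`timestamp` follows `height` (1 byte), so it starts at byte offset 1 and occupies 2 bytes.
Bytes at offsets 1..2: 6F BD.
In big-endian order the high byte comes first in memory.
The bytes are already most-significant first: 0x6FBD.
0x6FBD = 28605.

28605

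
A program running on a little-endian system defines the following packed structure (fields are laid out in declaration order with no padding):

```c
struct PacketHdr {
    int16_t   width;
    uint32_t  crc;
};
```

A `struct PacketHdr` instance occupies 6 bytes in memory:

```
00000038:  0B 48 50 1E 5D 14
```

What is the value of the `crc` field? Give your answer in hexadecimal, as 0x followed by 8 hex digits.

`crc` follows `width` (2 bytes), so it starts at byte offset 2 and occupies 4 bytes.
Bytes at offsets 2..5: 50 1E 5D 14.
Little-endian stores the least-significant byte at the lowest address.
Reassemble most-significant byte first: 14 5D 1E 50 → 0x145D1E50.

0x145D1E50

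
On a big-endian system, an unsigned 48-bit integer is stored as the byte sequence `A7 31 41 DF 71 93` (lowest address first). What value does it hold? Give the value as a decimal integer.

183830000398739

In big-endian order the high byte comes first in memory.
The bytes are already most-significant first: 0xA73141DF7193.
0xA73141DF7193 = 183830000398739.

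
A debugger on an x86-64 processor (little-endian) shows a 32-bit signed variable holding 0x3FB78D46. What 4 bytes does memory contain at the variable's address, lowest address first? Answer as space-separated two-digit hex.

Split into bytes (most-significant first): 3F B7 8D 46.
In little-endian order the low byte comes first in memory.
So at ascending addresses the bytes are 46 8D B7 3F.

46 8D B7 3F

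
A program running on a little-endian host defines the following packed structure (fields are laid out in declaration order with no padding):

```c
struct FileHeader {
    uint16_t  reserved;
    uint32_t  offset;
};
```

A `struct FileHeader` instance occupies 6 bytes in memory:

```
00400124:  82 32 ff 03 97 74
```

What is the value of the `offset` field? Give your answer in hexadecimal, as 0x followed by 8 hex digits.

`offset` follows `reserved` (2 bytes), so it starts at byte offset 2 and occupies 4 bytes.
Bytes at offsets 2..5: FF 03 97 74.
Little-endian stores the least-significant byte at the lowest address.
Reassemble most-significant byte first: 74 97 03 FF → 0x749703FF.

0x749703FF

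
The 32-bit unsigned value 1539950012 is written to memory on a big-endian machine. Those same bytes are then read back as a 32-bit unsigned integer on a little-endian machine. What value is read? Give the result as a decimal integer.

3167078747

1539950012 in 32-bit hexadecimal is 0x5BC9C5BC.
Stored big-endian, the bytes at ascending addresses are 5B C9 C5 BC.
Read back as little-endian, the first byte is least significant, giving 0xBCC5C95B.
0xBCC5C95B = 3167078747.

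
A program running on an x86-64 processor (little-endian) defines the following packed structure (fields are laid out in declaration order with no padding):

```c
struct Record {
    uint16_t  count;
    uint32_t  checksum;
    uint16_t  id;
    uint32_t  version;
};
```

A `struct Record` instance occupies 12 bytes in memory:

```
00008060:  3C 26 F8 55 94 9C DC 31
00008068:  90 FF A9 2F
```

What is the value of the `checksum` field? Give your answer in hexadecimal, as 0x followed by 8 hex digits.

`checksum` follows `count` (2 bytes), so it starts at byte offset 2 and occupies 4 bytes.
Bytes at offsets 2..5: F8 55 94 9C.
Little-endian: lowest address holds the least-significant byte.
Reassemble most-significant byte first: 9C 94 55 F8 → 0x9C9455F8.

0x9C9455F8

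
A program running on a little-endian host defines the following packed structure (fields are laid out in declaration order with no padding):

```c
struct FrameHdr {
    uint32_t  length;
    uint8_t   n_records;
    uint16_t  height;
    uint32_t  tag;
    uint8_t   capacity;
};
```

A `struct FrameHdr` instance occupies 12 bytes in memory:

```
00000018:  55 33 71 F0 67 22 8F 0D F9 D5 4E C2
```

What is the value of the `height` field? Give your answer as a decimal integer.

36642

`height` follows `length` (4 B), `n_records` (1 B), so it starts at offset 4 + 1 = 5 and occupies 2 bytes.
Bytes at offsets 5..6: 22 8F.
In little-endian order the low byte comes first in memory.
Reassemble most-significant byte first: 8F 22 → 0x8F22.
0x8F22 = 36642.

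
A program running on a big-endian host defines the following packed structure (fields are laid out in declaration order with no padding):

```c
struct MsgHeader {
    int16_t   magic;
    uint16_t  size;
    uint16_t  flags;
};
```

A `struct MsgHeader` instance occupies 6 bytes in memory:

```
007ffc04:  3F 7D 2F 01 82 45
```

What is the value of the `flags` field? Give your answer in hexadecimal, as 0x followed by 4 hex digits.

`flags` follows `magic` (2 B), `size` (2 B), so it starts at offset 2 + 2 = 4 and occupies 2 bytes.
Bytes at offsets 4..5: 82 45.
In big-endian order the high byte comes first in memory.
The bytes are already most-significant first: 0x8245.

0x8245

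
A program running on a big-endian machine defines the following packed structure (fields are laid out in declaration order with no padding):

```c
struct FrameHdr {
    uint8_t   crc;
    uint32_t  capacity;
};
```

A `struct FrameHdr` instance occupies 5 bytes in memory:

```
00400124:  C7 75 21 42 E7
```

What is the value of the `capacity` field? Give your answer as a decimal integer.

1965114087

`capacity` follows `crc` (1 byte), so it starts at byte offset 1 and occupies 4 bytes.
Bytes at offsets 1..4: 75 21 42 E7.
In big-endian order the high byte comes first in memory.
The bytes are already most-significant first: 0x752142E7.
0x752142E7 = 1965114087.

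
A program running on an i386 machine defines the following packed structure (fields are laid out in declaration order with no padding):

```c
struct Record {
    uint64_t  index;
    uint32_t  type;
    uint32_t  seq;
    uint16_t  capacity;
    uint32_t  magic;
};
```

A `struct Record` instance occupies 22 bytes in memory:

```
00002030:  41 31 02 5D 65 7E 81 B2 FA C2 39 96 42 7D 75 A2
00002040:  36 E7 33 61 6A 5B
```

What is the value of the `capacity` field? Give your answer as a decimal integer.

59190

`capacity` follows `index` (8 B), `type` (4 B), `seq` (4 B), so it starts at offset 8 + 4 + 4 = 16 and occupies 2 bytes.
Bytes at offsets 16..17: 36 E7.
In little-endian order the low byte comes first in memory.
Reassemble most-significant byte first: E7 36 → 0xE736.
0xE736 = 59190.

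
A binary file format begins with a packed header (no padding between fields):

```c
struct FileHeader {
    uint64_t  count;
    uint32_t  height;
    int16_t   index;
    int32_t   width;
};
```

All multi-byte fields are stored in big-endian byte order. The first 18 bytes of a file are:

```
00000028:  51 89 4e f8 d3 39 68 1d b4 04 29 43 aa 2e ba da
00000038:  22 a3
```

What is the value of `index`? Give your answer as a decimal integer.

-21970

`index` follows `count` (8 B), `height` (4 B), so it starts at offset 8 + 4 = 12 and occupies 2 bytes.
Bytes at offsets 12..13: AA 2E.
Big-endian: lowest address holds the most-significant byte.
The bytes are already most-significant first: 0xAA2E.
Top bit is set, so as a signed 16-bit value this is 0xAA2E − 2^16 = -21970.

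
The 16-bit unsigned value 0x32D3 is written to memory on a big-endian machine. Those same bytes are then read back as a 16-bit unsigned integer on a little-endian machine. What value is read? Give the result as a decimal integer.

54066

Stored big-endian, the bytes at ascending addresses are 32 D3.
Read back as little-endian, the first byte is least significant, giving 0xD332.
0xD332 = 54066.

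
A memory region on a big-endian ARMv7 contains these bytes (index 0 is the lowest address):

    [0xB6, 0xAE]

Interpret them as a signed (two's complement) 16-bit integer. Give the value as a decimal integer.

-18770

Big-endian stores the most-significant byte at the lowest address.
The bytes are already most-significant first: 0xB6AE.
Top bit is set, so as a signed 16-bit value this is 0xB6AE − 2^16 = -18770.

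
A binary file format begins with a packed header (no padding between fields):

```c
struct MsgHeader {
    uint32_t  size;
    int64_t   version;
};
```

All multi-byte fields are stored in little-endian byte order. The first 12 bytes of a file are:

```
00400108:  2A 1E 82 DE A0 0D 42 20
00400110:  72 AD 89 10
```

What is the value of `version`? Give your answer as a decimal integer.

`version` follows `size` (4 bytes), so it starts at byte offset 4 and occupies 8 bytes.
Bytes at offsets 4..11: A0 0D 42 20 72 AD 89 10.
In little-endian order the low byte comes first in memory.
Reassemble most-significant byte first: 10 89 AD 72 20 42 0D A0 → 0x1089AD7220420DA0.
0x1089AD7220420DA0 = 1191674282095283616.

1191674282095283616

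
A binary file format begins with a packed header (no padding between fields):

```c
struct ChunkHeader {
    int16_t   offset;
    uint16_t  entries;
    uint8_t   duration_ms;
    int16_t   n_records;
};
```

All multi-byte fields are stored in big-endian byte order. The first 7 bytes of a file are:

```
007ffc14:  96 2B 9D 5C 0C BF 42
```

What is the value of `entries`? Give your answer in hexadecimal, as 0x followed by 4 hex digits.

0x9D5C

`entries` follows `offset` (2 bytes), so it starts at byte offset 2 and occupies 2 bytes.
Bytes at offsets 2..3: 9D 5C.
Big-endian: lowest address holds the most-significant byte.
The bytes are already most-significant first: 0x9D5C.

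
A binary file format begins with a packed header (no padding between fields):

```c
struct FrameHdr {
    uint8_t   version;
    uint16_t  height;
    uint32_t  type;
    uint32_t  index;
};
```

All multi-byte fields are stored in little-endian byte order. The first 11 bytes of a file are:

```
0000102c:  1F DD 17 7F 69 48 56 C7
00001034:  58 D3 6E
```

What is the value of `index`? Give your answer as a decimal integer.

`index` follows `version` (1 B), `height` (2 B), `type` (4 B), so it starts at offset 1 + 2 + 4 = 7 and occupies 4 bytes.
Bytes at offsets 7..10: C7 58 D3 6E.
Little-endian: lowest address holds the least-significant byte.
Reassemble most-significant byte first: 6E D3 58 C7 → 0x6ED358C7.
0x6ED358C7 = 1859344583.

1859344583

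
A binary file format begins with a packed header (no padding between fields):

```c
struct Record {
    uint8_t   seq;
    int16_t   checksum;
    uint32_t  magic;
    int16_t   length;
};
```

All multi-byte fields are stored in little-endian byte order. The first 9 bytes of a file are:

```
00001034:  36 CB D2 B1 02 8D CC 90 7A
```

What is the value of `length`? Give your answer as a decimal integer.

31376

`length` follows `seq` (1 B), `checksum` (2 B), `magic` (4 B), so it starts at offset 1 + 2 + 4 = 7 and occupies 2 bytes.
Bytes at offsets 7..8: 90 7A.
Little-endian stores the least-significant byte at the lowest address.
Reassemble most-significant byte first: 7A 90 → 0x7A90.
0x7A90 = 31376.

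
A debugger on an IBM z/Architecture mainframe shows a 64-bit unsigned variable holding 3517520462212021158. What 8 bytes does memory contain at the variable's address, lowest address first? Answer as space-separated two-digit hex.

30 D0 BE 39 48 50 BB A6

3517520462212021158 in hexadecimal, padded to 64 bits, is 0x30D0BE394850BBA6.
Split into bytes (most-significant first): 30 D0 BE 39 48 50 BB A6.
In big-endian order the high byte comes first in memory.
So the memory order matches the most-significant-first order: 30 D0 BE 39 48 50 BB A6.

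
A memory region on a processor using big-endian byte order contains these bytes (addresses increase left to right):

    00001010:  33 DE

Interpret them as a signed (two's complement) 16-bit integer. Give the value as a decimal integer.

Big-endian stores the most-significant byte at the lowest address.
The bytes are already most-significant first: 0x33DE.
0x33DE = 13278.

13278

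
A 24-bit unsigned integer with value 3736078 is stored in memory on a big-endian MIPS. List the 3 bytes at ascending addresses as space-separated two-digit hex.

39 02 0E

3736078 in hexadecimal, padded to 24 bits, is 0x39020E.
Split into bytes (most-significant first): 39 02 0E.
Big-endian stores the most-significant byte at the lowest address.
So the memory order matches the most-significant-first order: 39 02 0E.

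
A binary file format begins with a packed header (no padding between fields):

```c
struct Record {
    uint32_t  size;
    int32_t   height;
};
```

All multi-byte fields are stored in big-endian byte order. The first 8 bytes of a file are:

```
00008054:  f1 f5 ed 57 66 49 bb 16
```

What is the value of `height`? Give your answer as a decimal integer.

1716108054

`height` follows `size` (4 bytes), so it starts at byte offset 4 and occupies 4 bytes.
Bytes at offsets 4..7: 66 49 BB 16.
Big-endian stores the most-significant byte at the lowest address.
The bytes are already most-significant first: 0x6649BB16.
0x6649BB16 = 1716108054.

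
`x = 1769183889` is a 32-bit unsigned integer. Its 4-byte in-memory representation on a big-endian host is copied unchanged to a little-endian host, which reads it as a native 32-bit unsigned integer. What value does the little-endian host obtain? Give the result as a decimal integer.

1769183889 in 32-bit hexadecimal is 0x69739A91.
Stored big-endian, the bytes at ascending addresses are 69 73 9A 91.
Read back as little-endian, the first byte is least significant, giving 0x919A7369.
0x919A7369 = 2442818409.

2442818409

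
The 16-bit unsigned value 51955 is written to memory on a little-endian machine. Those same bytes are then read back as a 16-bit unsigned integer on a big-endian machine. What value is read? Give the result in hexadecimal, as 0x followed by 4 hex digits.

51955 in 16-bit hexadecimal is 0xCAF3.
Stored little-endian, the bytes at ascending addresses are F3 CA.
Read back as big-endian, the last byte is least significant, giving 0xF3CA.

0xF3CA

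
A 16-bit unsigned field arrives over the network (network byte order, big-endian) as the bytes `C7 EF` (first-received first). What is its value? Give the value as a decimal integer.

51183

In big-endian order the high byte comes first in memory.
The bytes are already most-significant first: 0xC7EF.
0xC7EF = 51183.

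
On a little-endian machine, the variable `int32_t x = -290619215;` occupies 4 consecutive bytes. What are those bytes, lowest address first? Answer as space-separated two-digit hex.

Two's complement of -290619215 in 32 bits: 290619215 = 0x11527F4F; invert → 0xEEAD80B0; add 1 → 0xEEAD80B1.
Split into bytes (most-significant first): EE AD 80 B1.
Little-endian stores the least-significant byte at the lowest address.
So at ascending addresses the bytes are B1 80 AD EE.

B1 80 AD EE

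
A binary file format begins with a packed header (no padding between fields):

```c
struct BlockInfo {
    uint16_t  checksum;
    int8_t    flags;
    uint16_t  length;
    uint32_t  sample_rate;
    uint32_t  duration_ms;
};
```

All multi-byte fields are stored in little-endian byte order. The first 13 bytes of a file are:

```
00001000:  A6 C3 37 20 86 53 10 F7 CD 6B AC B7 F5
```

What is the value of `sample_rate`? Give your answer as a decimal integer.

`sample_rate` follows `checksum` (2 B), `flags` (1 B), `length` (2 B), so it starts at offset 2 + 1 + 2 = 5 and occupies 4 bytes.
Bytes at offsets 5..8: 53 10 F7 CD.
Little-endian stores the least-significant byte at the lowest address.
Reassemble most-significant byte first: CD F7 10 53 → 0xCDF71053.
0xCDF71053 = 3455520851.

3455520851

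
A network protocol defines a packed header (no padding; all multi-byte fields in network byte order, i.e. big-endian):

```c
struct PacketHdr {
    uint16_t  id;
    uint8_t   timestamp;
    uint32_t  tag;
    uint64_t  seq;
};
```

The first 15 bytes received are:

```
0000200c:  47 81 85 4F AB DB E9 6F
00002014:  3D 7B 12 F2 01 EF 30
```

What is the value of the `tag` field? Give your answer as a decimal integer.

1336663017

`tag` follows `id` (2 B), `timestamp` (1 B), so it starts at offset 2 + 1 = 3 and occupies 4 bytes.
Bytes at offsets 3..6: 4F AB DB E9.
In big-endian order the high byte comes first in memory.
The bytes are already most-significant first: 0x4FABDBE9.
0x4FABDBE9 = 1336663017.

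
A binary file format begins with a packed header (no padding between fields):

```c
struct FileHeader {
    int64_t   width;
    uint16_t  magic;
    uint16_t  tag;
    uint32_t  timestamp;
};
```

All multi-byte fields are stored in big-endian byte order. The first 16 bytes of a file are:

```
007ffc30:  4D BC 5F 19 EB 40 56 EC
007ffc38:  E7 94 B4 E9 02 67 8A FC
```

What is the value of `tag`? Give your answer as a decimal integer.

46313

`tag` follows `width` (8 B), `magic` (2 B), so it starts at offset 8 + 2 = 10 and occupies 2 bytes.
Bytes at offsets 10..11: B4 E9.
In big-endian order the high byte comes first in memory.
The bytes are already most-significant first: 0xB4E9.
0xB4E9 = 46313.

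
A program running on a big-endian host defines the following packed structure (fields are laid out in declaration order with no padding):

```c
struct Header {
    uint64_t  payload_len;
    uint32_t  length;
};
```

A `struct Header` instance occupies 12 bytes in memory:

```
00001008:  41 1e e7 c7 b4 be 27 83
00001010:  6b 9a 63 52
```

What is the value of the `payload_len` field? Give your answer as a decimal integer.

4692442706683504515

`payload_len` is the first field, at byte offset 0, occupying 8 bytes.
Bytes at offsets 0..7: 41 1E E7 C7 B4 BE 27 83.
Big-endian: lowest address holds the most-significant byte.
The bytes are already most-significant first: 0x411EE7C7B4BE2783.
0x411EE7C7B4BE2783 = 4692442706683504515.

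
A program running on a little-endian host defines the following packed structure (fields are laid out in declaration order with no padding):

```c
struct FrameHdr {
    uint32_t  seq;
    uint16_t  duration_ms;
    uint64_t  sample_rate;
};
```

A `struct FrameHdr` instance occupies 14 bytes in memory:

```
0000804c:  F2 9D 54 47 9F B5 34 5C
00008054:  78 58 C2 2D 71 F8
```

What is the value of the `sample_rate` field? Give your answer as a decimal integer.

`sample_rate` follows `seq` (4 B), `duration_ms` (2 B), so it starts at offset 4 + 2 = 6 and occupies 8 bytes.
Bytes at offsets 6..13: 34 5C 78 58 C2 2D 71 F8.
Little-endian stores the least-significant byte at the lowest address.
Reassemble most-significant byte first: F8 71 2D C2 58 78 5C 34 → 0xF8712DC258785C34.
0xF8712DC258785C34 = 17902140306505620532.

17902140306505620532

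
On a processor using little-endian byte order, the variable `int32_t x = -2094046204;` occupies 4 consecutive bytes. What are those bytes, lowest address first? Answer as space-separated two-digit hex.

Two's complement of -2094046204 in 32 bits: 2094046204 = 0x7CD09BFC; invert → 0x832F6403; add 1 → 0x832F6404.
Split into bytes (most-significant first): 83 2F 64 04.
Little-endian stores the least-significant byte at the lowest address.
So at ascending addresses the bytes are 04 64 2F 83.

04 64 2F 83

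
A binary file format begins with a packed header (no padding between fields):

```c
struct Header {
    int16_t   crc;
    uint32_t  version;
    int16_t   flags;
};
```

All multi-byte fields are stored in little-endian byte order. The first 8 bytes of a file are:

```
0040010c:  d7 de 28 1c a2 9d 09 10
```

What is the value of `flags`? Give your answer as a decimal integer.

4105

`flags` follows `crc` (2 B), `version` (4 B), so it starts at offset 2 + 4 = 6 and occupies 2 bytes.
Bytes at offsets 6..7: 09 10.
Little-endian stores the least-significant byte at the lowest address.
Reassemble most-significant byte first: 10 09 → 0x1009.
0x1009 = 4105.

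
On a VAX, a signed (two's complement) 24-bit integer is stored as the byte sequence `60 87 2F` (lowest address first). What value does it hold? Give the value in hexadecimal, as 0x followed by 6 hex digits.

Little-endian: lowest address holds the least-significant byte.
Reassemble most-significant byte first: 2F 87 60 → 0x2F8760.

0x2F8760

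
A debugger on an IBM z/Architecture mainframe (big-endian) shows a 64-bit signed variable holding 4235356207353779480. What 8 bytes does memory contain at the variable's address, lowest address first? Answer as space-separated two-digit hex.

3A C7 02 07 DC 91 55 18

4235356207353779480 in hexadecimal, padded to 64 bits, is 0x3AC70207DC915518.
Split into bytes (most-significant first): 3A C7 02 07 DC 91 55 18.
Big-endian stores the most-significant byte at the lowest address.
So the memory order matches the most-significant-first order: 3A C7 02 07 DC 91 55 18.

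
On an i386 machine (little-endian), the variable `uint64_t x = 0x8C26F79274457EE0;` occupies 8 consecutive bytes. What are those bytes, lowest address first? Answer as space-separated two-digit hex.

Split into bytes (most-significant first): 8C 26 F7 92 74 45 7E E0.
Little-endian stores the least-significant byte at the lowest address.
So at ascending addresses the bytes are E0 7E 45 74 92 F7 26 8C.

E0 7E 45 74 92 F7 26 8C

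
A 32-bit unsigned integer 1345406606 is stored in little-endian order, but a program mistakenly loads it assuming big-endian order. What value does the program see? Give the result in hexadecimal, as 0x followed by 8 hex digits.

1345406606 in 32-bit hexadecimal is 0x5031468E.
Stored little-endian, the bytes at ascending addresses are 8E 46 31 50.
Read back as big-endian, the last byte is least significant, giving 0x8E463150.

0x8E463150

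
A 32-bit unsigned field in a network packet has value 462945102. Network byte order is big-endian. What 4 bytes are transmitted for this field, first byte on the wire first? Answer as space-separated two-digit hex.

462945102 in hexadecimal, padded to 32 bits, is 0x1B97FB4E.
Split into bytes (most-significant first): 1B 97 FB 4E.
In big-endian order the high byte comes first in memory.
So the memory order matches the most-significant-first order: 1B 97 FB 4E.

1B 97 FB 4E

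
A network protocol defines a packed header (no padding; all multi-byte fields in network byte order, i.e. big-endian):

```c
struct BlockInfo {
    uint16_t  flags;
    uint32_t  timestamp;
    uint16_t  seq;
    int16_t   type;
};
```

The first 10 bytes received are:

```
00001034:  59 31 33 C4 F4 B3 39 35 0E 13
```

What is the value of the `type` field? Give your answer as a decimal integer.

3603

`type` follows `flags` (2 B), `timestamp` (4 B), `seq` (2 B), so it starts at offset 2 + 4 + 2 = 8 and occupies 2 bytes.
Bytes at offsets 8..9: 0E 13.
Big-endian stores the most-significant byte at the lowest address.
The bytes are already most-significant first: 0x0E13.
0x0E13 = 3603.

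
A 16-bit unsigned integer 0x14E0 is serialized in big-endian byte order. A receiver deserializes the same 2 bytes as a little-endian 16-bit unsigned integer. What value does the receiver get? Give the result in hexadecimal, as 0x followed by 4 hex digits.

0xE014

Stored big-endian, the bytes at ascending addresses are 14 E0.
Read back as little-endian, the first byte is least significant, giving 0xE014.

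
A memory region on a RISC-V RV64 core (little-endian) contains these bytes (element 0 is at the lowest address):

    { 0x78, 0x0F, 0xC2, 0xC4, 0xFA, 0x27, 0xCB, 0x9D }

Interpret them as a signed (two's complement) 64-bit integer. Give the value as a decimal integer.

In little-endian order the low byte comes first in memory.
Reassemble most-significant byte first: 9D CB 27 FA C4 C2 0F 78 → 0x9DCB27FAC4C20F78.
Top bit is set, so as a signed 64-bit value this is 0x9DCB27FAC4C20F78 − 2^64 = -7076518431486242952.

-7076518431486242952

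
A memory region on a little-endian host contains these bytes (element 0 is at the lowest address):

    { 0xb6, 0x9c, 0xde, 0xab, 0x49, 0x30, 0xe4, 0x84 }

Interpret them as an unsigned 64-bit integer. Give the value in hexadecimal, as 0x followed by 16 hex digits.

0x84E43049ABDE9CB6

Little-endian stores the least-significant byte at the lowest address.
Reassemble most-significant byte first: 84 E4 30 49 AB DE 9C B6 → 0x84E43049ABDE9CB6.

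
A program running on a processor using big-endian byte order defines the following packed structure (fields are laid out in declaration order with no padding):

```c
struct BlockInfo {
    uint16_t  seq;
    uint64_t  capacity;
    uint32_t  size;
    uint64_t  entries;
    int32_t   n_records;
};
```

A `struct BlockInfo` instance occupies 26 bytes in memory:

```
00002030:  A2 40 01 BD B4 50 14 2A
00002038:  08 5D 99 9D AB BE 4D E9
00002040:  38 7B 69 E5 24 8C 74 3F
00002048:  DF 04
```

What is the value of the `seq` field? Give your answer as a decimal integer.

41536

`seq` is the first field, at byte offset 0, occupying 2 bytes.
Bytes at offsets 0..1: A2 40.
Big-endian: lowest address holds the most-significant byte.
The bytes are already most-significant first: 0xA240.
0xA240 = 41536.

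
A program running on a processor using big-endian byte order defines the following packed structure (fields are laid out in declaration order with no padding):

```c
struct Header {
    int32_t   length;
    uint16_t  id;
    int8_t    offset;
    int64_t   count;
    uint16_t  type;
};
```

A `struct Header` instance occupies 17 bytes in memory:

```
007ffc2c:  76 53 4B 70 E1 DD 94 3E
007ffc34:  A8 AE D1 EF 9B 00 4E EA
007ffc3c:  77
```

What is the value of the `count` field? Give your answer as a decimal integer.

4515050843130232910

`count` follows `length` (4 B), `id` (2 B), `offset` (1 B), so it starts at offset 4 + 2 + 1 = 7 and occupies 8 bytes.
Bytes at offsets 7..14: 3E A8 AE D1 EF 9B 00 4E.
In big-endian order the high byte comes first in memory.
The bytes are already most-significant first: 0x3EA8AED1EF9B004E.
0x3EA8AED1EF9B004E = 4515050843130232910.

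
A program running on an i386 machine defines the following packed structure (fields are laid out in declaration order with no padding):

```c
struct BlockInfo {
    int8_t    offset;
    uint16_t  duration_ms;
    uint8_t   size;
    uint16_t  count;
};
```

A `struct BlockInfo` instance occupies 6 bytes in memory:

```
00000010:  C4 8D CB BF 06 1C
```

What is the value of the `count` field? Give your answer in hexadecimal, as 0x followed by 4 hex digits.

`count` follows `offset` (1 B), `duration_ms` (2 B), `size` (1 B), so it starts at offset 1 + 2 + 1 = 4 and occupies 2 bytes.
Bytes at offsets 4..5: 06 1C.
Little-endian: lowest address holds the least-significant byte.
Reassemble most-significant byte first: 1C 06 → 0x1C06.

0x1C06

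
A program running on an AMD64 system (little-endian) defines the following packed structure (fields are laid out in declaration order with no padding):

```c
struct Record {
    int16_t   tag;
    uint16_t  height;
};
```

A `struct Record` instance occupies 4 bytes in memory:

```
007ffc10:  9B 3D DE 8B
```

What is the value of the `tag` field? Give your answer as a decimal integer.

`tag` is the first field, at byte offset 0, occupying 2 bytes.
Bytes at offsets 0..1: 9B 3D.
Little-endian: lowest address holds the least-significant byte.
Reassemble most-significant byte first: 3D 9B → 0x3D9B.
0x3D9B = 15771.

15771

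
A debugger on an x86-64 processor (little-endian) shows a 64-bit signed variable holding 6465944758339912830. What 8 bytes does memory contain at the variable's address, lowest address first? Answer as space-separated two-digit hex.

7E 44 26 EA 7F A6 BB 59

6465944758339912830 in hexadecimal, padded to 64 bits, is 0x59BBA67FEA26447E.
Split into bytes (most-significant first): 59 BB A6 7F EA 26 44 7E.
In little-endian order the low byte comes first in memory.
So at ascending addresses the bytes are 7E 44 26 EA 7F A6 BB 59.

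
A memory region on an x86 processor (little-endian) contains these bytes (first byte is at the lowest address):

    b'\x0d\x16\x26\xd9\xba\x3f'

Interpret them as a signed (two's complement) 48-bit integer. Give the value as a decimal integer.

In little-endian order the low byte comes first in memory.
Reassemble most-significant byte first: 3F BA D9 26 16 0D → 0x3FBAD926160D.
0x3FBAD926160D = 70071739618829.

70071739618829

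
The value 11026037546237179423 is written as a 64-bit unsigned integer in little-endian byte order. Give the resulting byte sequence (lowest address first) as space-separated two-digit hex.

1F 36 96 D7 BA 5A 04 99

11026037546237179423 in hexadecimal, padded to 64 bits, is 0x99045ABAD796361F.
Split into bytes (most-significant first): 99 04 5A BA D7 96 36 1F.
Little-endian: lowest address holds the least-significant byte.
So at ascending addresses the bytes are 1F 36 96 D7 BA 5A 04 99.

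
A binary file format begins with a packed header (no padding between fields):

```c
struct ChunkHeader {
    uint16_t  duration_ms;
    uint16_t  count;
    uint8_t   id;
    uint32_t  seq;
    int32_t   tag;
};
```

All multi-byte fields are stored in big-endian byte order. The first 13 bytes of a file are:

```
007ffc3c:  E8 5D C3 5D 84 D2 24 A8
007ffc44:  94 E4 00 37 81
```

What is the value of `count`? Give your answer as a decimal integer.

`count` follows `duration_ms` (2 bytes), so it starts at byte offset 2 and occupies 2 bytes.
Bytes at offsets 2..3: C3 5D.
Big-endian: lowest address holds the most-significant byte.
The bytes are already most-significant first: 0xC35D.
0xC35D = 50013.

50013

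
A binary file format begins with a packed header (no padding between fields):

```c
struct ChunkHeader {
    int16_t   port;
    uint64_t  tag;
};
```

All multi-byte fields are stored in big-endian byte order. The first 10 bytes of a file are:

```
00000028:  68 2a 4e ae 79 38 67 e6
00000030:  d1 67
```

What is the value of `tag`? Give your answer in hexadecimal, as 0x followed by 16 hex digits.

`tag` follows `port` (2 bytes), so it starts at byte offset 2 and occupies 8 bytes.
Bytes at offsets 2..9: 4E AE 79 38 67 E6 D1 67.
In big-endian order the high byte comes first in memory.
The bytes are already most-significant first: 0x4EAE793867E6D167.

0x4EAE793867E6D167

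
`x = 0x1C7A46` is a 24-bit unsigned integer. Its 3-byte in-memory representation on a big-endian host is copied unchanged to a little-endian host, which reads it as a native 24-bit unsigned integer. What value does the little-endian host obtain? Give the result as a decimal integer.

4618780

Stored big-endian, the bytes at ascending addresses are 1C 7A 46.
Read back as little-endian, the first byte is least significant, giving 0x467A1C.
0x467A1C = 4618780.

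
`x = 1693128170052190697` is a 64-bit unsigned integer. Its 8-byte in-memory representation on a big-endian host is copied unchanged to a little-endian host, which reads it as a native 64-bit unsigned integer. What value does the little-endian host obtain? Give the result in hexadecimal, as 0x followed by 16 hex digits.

1693128170052190697 in 64-bit hexadecimal is 0x177F33199F2B01E9.
Stored big-endian, the bytes at ascending addresses are 17 7F 33 19 9F 2B 01 E9.
Read back as little-endian, the first byte is least significant, giving 0xE9012B9F19337F17.

0xE9012B9F19337F17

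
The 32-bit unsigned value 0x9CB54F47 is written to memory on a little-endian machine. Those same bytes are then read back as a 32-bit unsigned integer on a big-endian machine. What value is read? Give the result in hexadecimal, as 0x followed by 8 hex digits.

Stored little-endian, the bytes at ascending addresses are 47 4F B5 9C.
Read back as big-endian, the last byte is least significant, giving 0x474FB59C.

0x474FB59C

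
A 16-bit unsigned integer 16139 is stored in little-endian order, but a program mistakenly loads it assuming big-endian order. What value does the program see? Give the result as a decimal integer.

16139 in 16-bit hexadecimal is 0x3F0B.
Stored little-endian, the bytes at ascending addresses are 0B 3F.
Read back as big-endian, the last byte is least significant, giving 0x0B3F.
0x0B3F = 2879.

2879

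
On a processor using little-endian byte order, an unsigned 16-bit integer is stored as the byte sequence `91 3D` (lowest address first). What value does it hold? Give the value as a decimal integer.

Little-endian stores the least-significant byte at the lowest address.
Reassemble most-significant byte first: 3D 91 → 0x3D91.
0x3D91 = 15761.

15761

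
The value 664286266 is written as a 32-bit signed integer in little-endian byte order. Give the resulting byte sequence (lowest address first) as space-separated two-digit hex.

3A 34 98 27

664286266 in hexadecimal, padded to 32 bits, is 0x2798343A.
Split into bytes (most-significant first): 27 98 34 3A.
Little-endian stores the least-significant byte at the lowest address.
So at ascending addresses the bytes are 3A 34 98 27.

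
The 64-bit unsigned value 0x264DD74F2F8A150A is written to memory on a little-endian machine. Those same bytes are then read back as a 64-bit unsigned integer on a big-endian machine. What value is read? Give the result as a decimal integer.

726638850697809190

Stored little-endian, the bytes at ascending addresses are 0A 15 8A 2F 4F D7 4D 26.
Read back as big-endian, the last byte is least significant, giving 0x0A158A2F4FD74D26.
0x0A158A2F4FD74D26 = 726638850697809190.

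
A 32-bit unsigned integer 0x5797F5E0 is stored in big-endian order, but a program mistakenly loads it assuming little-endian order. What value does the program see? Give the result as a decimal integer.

Stored big-endian, the bytes at ascending addresses are 57 97 F5 E0.
Read back as little-endian, the first byte is least significant, giving 0xE0F59757.
0xE0F59757 = 3774191447.

3774191447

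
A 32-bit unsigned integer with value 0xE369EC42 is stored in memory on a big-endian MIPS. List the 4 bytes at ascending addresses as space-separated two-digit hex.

Split into bytes (most-significant first): E3 69 EC 42.
Big-endian stores the most-significant byte at the lowest address.
So the memory order matches the most-significant-first order: E3 69 EC 42.

E3 69 EC 42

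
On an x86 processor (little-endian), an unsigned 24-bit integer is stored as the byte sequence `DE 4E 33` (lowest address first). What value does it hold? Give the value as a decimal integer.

3362526

Little-endian stores the least-significant byte at the lowest address.
Reassemble most-significant byte first: 33 4E DE → 0x334EDE.
0x334EDE = 3362526.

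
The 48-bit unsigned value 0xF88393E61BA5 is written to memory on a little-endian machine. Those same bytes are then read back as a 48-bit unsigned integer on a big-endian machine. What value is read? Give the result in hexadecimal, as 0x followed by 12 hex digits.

0xA51BE69383F8

Stored little-endian, the bytes at ascending addresses are A5 1B E6 93 83 F8.
Read back as big-endian, the last byte is least significant, giving 0xA51BE69383F8.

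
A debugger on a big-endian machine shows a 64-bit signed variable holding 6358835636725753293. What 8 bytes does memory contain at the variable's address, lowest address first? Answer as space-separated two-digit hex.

6358835636725753293 in hexadecimal, padded to 64 bits, is 0x583F1F52302225CD.
Split into bytes (most-significant first): 58 3F 1F 52 30 22 25 CD.
Big-endian stores the most-significant byte at the lowest address.
So the memory order matches the most-significant-first order: 58 3F 1F 52 30 22 25 CD.

58 3F 1F 52 30 22 25 CD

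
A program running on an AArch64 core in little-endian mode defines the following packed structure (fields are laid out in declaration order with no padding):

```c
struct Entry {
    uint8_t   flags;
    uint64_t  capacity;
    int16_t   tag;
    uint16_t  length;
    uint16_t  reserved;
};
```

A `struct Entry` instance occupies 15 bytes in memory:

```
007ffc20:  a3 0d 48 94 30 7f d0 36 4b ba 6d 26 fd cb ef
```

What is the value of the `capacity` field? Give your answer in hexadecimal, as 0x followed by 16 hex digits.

0x4B36D07F3094480D

`capacity` follows `flags` (1 byte), so it starts at byte offset 1 and occupies 8 bytes.
Bytes at offsets 1..8: 0D 48 94 30 7F D0 36 4B.
Little-endian stores the least-significant byte at the lowest address.
Reassemble most-significant byte first: 4B 36 D0 7F 30 94 48 0D → 0x4B36D07F3094480D.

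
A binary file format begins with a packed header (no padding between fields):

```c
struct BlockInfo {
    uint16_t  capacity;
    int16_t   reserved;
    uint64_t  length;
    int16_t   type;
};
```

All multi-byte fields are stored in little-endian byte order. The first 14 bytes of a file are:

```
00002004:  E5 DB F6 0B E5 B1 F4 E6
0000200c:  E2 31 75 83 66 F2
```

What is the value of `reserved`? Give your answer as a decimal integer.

3062

`reserved` follows `capacity` (2 bytes), so it starts at byte offset 2 and occupies 2 bytes.
Bytes at offsets 2..3: F6 0B.
Little-endian: lowest address holds the least-significant byte.
Reassemble most-significant byte first: 0B F6 → 0x0BF6.
0x0BF6 = 3062.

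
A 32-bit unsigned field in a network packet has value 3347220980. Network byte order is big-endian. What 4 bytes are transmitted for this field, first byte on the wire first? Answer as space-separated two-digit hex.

3347220980 in hexadecimal, padded to 32 bits, is 0xC78289F4.
Split into bytes (most-significant first): C7 82 89 F4.
Big-endian stores the most-significant byte at the lowest address.
So the memory order matches the most-significant-first order: C7 82 89 F4.

C7 82 89 F4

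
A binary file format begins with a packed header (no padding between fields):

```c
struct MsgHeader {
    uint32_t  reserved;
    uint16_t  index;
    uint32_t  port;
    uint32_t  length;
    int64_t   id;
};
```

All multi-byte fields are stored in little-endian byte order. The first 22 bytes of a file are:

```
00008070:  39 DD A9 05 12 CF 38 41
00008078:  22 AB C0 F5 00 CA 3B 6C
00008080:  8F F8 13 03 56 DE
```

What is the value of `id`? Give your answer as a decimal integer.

`id` follows `reserved` (4 B), `index` (2 B), `port` (4 B), `length` (4 B), so it starts at offset 4 + 2 + 4 + 4 = 14 and occupies 8 bytes.
Bytes at offsets 14..21: 3B 6C 8F F8 13 03 56 DE.
Little-endian stores the least-significant byte at the lowest address.
Reassemble most-significant byte first: DE 56 03 13 F8 8F 6C 3B → 0xDE560313F88F6C3B.
Top bit is set, so as a signed 64-bit value this is 0xDE560313F88F6C3B − 2^64 = -2425747964983022533.

-2425747964983022533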